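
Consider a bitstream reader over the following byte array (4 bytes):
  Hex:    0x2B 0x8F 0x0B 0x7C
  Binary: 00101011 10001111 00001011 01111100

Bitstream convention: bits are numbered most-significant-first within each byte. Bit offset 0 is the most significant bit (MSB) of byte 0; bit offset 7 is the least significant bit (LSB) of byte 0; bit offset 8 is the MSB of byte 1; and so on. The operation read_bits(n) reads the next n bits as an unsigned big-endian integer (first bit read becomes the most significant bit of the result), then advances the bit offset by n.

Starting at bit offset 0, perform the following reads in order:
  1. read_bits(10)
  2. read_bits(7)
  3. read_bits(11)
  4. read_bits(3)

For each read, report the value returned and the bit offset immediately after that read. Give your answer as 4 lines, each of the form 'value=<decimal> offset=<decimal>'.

Read 1: bits[0:10] width=10 -> value=174 (bin 0010101110); offset now 10 = byte 1 bit 2; 22 bits remain
Read 2: bits[10:17] width=7 -> value=30 (bin 0011110); offset now 17 = byte 2 bit 1; 15 bits remain
Read 3: bits[17:28] width=11 -> value=183 (bin 00010110111); offset now 28 = byte 3 bit 4; 4 bits remain
Read 4: bits[28:31] width=3 -> value=6 (bin 110); offset now 31 = byte 3 bit 7; 1 bits remain

Answer: value=174 offset=10
value=30 offset=17
value=183 offset=28
value=6 offset=31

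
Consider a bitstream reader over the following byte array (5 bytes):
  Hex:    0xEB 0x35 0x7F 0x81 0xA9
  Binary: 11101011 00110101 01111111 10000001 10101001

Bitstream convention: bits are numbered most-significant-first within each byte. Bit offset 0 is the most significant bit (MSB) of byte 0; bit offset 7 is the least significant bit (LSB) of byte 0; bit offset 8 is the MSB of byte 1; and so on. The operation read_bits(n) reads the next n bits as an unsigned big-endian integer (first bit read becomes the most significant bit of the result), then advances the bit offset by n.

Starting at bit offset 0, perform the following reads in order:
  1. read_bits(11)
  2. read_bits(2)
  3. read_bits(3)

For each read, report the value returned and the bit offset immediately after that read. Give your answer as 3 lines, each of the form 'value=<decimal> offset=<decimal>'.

Read 1: bits[0:11] width=11 -> value=1881 (bin 11101011001); offset now 11 = byte 1 bit 3; 29 bits remain
Read 2: bits[11:13] width=2 -> value=2 (bin 10); offset now 13 = byte 1 bit 5; 27 bits remain
Read 3: bits[13:16] width=3 -> value=5 (bin 101); offset now 16 = byte 2 bit 0; 24 bits remain

Answer: value=1881 offset=11
value=2 offset=13
value=5 offset=16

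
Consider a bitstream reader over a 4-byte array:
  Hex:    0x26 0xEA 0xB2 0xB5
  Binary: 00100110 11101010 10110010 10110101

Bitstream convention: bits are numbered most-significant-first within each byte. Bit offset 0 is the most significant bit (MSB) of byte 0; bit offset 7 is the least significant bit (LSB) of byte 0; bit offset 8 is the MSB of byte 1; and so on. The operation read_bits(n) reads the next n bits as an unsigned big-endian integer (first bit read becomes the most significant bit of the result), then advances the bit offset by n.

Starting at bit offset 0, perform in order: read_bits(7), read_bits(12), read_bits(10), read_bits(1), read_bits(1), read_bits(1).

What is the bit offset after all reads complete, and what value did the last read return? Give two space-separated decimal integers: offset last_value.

Answer: 32 1

Derivation:
Read 1: bits[0:7] width=7 -> value=19 (bin 0010011); offset now 7 = byte 0 bit 7; 25 bits remain
Read 2: bits[7:19] width=12 -> value=1877 (bin 011101010101); offset now 19 = byte 2 bit 3; 13 bits remain
Read 3: bits[19:29] width=10 -> value=598 (bin 1001010110); offset now 29 = byte 3 bit 5; 3 bits remain
Read 4: bits[29:30] width=1 -> value=1 (bin 1); offset now 30 = byte 3 bit 6; 2 bits remain
Read 5: bits[30:31] width=1 -> value=0 (bin 0); offset now 31 = byte 3 bit 7; 1 bits remain
Read 6: bits[31:32] width=1 -> value=1 (bin 1); offset now 32 = byte 4 bit 0; 0 bits remain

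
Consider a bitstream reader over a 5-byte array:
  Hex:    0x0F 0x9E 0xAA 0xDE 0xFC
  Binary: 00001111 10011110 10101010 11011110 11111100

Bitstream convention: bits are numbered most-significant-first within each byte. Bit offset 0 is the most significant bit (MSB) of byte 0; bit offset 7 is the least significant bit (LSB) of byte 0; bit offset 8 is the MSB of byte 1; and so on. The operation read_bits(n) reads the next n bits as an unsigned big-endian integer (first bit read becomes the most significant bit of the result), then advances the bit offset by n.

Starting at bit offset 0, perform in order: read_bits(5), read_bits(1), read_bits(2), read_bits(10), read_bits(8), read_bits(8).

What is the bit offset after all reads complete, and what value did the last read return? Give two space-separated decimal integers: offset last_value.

Answer: 34 123

Derivation:
Read 1: bits[0:5] width=5 -> value=1 (bin 00001); offset now 5 = byte 0 bit 5; 35 bits remain
Read 2: bits[5:6] width=1 -> value=1 (bin 1); offset now 6 = byte 0 bit 6; 34 bits remain
Read 3: bits[6:8] width=2 -> value=3 (bin 11); offset now 8 = byte 1 bit 0; 32 bits remain
Read 4: bits[8:18] width=10 -> value=634 (bin 1001111010); offset now 18 = byte 2 bit 2; 22 bits remain
Read 5: bits[18:26] width=8 -> value=171 (bin 10101011); offset now 26 = byte 3 bit 2; 14 bits remain
Read 6: bits[26:34] width=8 -> value=123 (bin 01111011); offset now 34 = byte 4 bit 2; 6 bits remain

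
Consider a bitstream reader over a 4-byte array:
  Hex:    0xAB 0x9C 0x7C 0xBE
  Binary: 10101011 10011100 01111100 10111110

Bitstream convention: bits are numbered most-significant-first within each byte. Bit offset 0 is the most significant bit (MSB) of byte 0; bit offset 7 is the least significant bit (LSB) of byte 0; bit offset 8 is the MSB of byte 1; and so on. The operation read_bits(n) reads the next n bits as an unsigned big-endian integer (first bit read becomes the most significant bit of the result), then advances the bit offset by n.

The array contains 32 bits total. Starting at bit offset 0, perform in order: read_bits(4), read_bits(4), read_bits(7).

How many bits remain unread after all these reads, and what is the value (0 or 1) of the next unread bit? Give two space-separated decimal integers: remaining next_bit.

Read 1: bits[0:4] width=4 -> value=10 (bin 1010); offset now 4 = byte 0 bit 4; 28 bits remain
Read 2: bits[4:8] width=4 -> value=11 (bin 1011); offset now 8 = byte 1 bit 0; 24 bits remain
Read 3: bits[8:15] width=7 -> value=78 (bin 1001110); offset now 15 = byte 1 bit 7; 17 bits remain

Answer: 17 0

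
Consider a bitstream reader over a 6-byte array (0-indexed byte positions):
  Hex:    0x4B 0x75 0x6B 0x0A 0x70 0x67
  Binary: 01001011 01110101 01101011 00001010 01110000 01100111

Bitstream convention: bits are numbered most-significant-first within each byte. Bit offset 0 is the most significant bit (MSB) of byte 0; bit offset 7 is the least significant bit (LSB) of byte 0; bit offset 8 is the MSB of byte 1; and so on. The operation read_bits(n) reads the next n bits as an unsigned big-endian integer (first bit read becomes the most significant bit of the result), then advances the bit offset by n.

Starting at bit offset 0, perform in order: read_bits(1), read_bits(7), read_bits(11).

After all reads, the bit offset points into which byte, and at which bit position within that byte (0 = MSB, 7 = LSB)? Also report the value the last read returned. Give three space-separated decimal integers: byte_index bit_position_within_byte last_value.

Read 1: bits[0:1] width=1 -> value=0 (bin 0); offset now 1 = byte 0 bit 1; 47 bits remain
Read 2: bits[1:8] width=7 -> value=75 (bin 1001011); offset now 8 = byte 1 bit 0; 40 bits remain
Read 3: bits[8:19] width=11 -> value=939 (bin 01110101011); offset now 19 = byte 2 bit 3; 29 bits remain

Answer: 2 3 939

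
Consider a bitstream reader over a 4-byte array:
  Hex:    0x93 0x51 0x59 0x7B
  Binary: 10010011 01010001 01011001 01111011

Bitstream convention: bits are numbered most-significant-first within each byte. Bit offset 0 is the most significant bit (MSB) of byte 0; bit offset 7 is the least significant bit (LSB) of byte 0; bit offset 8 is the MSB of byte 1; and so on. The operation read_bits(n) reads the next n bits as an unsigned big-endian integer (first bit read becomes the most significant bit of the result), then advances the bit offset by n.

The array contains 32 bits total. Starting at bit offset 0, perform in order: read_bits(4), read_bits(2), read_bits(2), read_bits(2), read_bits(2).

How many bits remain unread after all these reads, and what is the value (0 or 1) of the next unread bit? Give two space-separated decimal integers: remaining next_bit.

Answer: 20 0

Derivation:
Read 1: bits[0:4] width=4 -> value=9 (bin 1001); offset now 4 = byte 0 bit 4; 28 bits remain
Read 2: bits[4:6] width=2 -> value=0 (bin 00); offset now 6 = byte 0 bit 6; 26 bits remain
Read 3: bits[6:8] width=2 -> value=3 (bin 11); offset now 8 = byte 1 bit 0; 24 bits remain
Read 4: bits[8:10] width=2 -> value=1 (bin 01); offset now 10 = byte 1 bit 2; 22 bits remain
Read 5: bits[10:12] width=2 -> value=1 (bin 01); offset now 12 = byte 1 bit 4; 20 bits remain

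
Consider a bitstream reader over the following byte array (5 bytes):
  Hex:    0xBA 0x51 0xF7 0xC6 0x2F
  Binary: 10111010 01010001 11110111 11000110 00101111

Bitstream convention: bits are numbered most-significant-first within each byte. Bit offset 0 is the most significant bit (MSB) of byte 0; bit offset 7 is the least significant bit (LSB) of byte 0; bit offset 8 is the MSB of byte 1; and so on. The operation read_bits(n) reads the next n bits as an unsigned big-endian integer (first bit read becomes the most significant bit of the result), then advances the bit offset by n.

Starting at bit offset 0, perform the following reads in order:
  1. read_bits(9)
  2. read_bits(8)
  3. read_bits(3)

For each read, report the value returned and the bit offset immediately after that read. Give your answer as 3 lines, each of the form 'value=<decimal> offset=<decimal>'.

Answer: value=372 offset=9
value=163 offset=17
value=7 offset=20

Derivation:
Read 1: bits[0:9] width=9 -> value=372 (bin 101110100); offset now 9 = byte 1 bit 1; 31 bits remain
Read 2: bits[9:17] width=8 -> value=163 (bin 10100011); offset now 17 = byte 2 bit 1; 23 bits remain
Read 3: bits[17:20] width=3 -> value=7 (bin 111); offset now 20 = byte 2 bit 4; 20 bits remain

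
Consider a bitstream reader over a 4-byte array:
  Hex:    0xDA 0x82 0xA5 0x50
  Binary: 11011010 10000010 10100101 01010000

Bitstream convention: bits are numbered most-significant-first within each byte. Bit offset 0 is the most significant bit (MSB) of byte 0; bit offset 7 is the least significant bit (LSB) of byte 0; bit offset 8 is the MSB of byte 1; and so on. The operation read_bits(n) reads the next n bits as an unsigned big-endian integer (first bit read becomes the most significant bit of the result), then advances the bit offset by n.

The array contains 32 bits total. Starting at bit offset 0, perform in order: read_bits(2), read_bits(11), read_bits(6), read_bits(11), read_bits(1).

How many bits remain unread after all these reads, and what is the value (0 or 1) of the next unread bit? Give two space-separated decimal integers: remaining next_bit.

Read 1: bits[0:2] width=2 -> value=3 (bin 11); offset now 2 = byte 0 bit 2; 30 bits remain
Read 2: bits[2:13] width=11 -> value=848 (bin 01101010000); offset now 13 = byte 1 bit 5; 19 bits remain
Read 3: bits[13:19] width=6 -> value=21 (bin 010101); offset now 19 = byte 2 bit 3; 13 bits remain
Read 4: bits[19:30] width=11 -> value=340 (bin 00101010100); offset now 30 = byte 3 bit 6; 2 bits remain
Read 5: bits[30:31] width=1 -> value=0 (bin 0); offset now 31 = byte 3 bit 7; 1 bits remain

Answer: 1 0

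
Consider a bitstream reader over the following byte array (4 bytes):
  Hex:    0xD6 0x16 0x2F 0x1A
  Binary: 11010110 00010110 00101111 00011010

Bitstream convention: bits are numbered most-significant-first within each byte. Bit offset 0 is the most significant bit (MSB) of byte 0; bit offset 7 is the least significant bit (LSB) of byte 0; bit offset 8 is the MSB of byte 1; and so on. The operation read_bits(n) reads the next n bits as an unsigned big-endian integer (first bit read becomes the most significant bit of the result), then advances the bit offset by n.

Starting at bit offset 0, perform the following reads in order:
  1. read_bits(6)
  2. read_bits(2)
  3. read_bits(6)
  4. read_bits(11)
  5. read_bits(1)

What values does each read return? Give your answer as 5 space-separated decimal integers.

Read 1: bits[0:6] width=6 -> value=53 (bin 110101); offset now 6 = byte 0 bit 6; 26 bits remain
Read 2: bits[6:8] width=2 -> value=2 (bin 10); offset now 8 = byte 1 bit 0; 24 bits remain
Read 3: bits[8:14] width=6 -> value=5 (bin 000101); offset now 14 = byte 1 bit 6; 18 bits remain
Read 4: bits[14:25] width=11 -> value=1118 (bin 10001011110); offset now 25 = byte 3 bit 1; 7 bits remain
Read 5: bits[25:26] width=1 -> value=0 (bin 0); offset now 26 = byte 3 bit 2; 6 bits remain

Answer: 53 2 5 1118 0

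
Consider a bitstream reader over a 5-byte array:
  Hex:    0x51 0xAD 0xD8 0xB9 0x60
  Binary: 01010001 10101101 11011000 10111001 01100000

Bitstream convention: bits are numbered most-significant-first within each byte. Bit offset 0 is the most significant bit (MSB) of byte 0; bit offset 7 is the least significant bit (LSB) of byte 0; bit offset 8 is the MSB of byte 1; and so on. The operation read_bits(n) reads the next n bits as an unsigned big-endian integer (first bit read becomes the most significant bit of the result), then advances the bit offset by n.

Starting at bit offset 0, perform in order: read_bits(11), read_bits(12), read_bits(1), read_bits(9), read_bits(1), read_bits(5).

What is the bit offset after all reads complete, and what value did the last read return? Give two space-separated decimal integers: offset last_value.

Read 1: bits[0:11] width=11 -> value=653 (bin 01010001101); offset now 11 = byte 1 bit 3; 29 bits remain
Read 2: bits[11:23] width=12 -> value=1772 (bin 011011101100); offset now 23 = byte 2 bit 7; 17 bits remain
Read 3: bits[23:24] width=1 -> value=0 (bin 0); offset now 24 = byte 3 bit 0; 16 bits remain
Read 4: bits[24:33] width=9 -> value=370 (bin 101110010); offset now 33 = byte 4 bit 1; 7 bits remain
Read 5: bits[33:34] width=1 -> value=1 (bin 1); offset now 34 = byte 4 bit 2; 6 bits remain
Read 6: bits[34:39] width=5 -> value=16 (bin 10000); offset now 39 = byte 4 bit 7; 1 bits remain

Answer: 39 16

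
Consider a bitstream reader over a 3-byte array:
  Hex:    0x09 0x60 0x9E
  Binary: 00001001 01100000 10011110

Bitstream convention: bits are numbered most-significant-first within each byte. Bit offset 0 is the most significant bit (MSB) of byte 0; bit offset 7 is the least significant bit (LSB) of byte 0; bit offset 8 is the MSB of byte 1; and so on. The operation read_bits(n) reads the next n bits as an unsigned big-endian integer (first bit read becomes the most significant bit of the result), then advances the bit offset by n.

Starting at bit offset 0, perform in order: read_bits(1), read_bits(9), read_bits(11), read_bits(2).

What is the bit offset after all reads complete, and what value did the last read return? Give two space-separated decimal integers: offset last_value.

Answer: 23 3

Derivation:
Read 1: bits[0:1] width=1 -> value=0 (bin 0); offset now 1 = byte 0 bit 1; 23 bits remain
Read 2: bits[1:10] width=9 -> value=37 (bin 000100101); offset now 10 = byte 1 bit 2; 14 bits remain
Read 3: bits[10:21] width=11 -> value=1043 (bin 10000010011); offset now 21 = byte 2 bit 5; 3 bits remain
Read 4: bits[21:23] width=2 -> value=3 (bin 11); offset now 23 = byte 2 bit 7; 1 bits remain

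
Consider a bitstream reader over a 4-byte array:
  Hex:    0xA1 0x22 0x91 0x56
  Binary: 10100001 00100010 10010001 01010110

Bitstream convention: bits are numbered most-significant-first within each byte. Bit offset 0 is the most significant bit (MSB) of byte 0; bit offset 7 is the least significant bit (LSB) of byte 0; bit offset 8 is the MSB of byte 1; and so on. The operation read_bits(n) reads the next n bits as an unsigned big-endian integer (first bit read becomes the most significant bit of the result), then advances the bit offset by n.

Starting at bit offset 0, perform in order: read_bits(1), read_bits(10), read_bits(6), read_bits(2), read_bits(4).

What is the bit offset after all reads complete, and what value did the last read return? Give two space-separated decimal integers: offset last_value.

Read 1: bits[0:1] width=1 -> value=1 (bin 1); offset now 1 = byte 0 bit 1; 31 bits remain
Read 2: bits[1:11] width=10 -> value=265 (bin 0100001001); offset now 11 = byte 1 bit 3; 21 bits remain
Read 3: bits[11:17] width=6 -> value=5 (bin 000101); offset now 17 = byte 2 bit 1; 15 bits remain
Read 4: bits[17:19] width=2 -> value=0 (bin 00); offset now 19 = byte 2 bit 3; 13 bits remain
Read 5: bits[19:23] width=4 -> value=8 (bin 1000); offset now 23 = byte 2 bit 7; 9 bits remain

Answer: 23 8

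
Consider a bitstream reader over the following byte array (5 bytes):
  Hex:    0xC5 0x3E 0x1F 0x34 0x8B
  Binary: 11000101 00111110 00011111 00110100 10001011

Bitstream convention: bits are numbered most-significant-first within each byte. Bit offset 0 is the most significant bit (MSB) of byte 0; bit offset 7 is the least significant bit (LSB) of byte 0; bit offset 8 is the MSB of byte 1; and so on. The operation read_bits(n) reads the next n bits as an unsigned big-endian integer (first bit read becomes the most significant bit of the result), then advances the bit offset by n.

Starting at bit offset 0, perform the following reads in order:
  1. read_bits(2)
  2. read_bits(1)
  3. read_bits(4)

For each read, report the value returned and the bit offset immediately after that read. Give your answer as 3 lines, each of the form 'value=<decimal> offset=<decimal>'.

Answer: value=3 offset=2
value=0 offset=3
value=2 offset=7

Derivation:
Read 1: bits[0:2] width=2 -> value=3 (bin 11); offset now 2 = byte 0 bit 2; 38 bits remain
Read 2: bits[2:3] width=1 -> value=0 (bin 0); offset now 3 = byte 0 bit 3; 37 bits remain
Read 3: bits[3:7] width=4 -> value=2 (bin 0010); offset now 7 = byte 0 bit 7; 33 bits remain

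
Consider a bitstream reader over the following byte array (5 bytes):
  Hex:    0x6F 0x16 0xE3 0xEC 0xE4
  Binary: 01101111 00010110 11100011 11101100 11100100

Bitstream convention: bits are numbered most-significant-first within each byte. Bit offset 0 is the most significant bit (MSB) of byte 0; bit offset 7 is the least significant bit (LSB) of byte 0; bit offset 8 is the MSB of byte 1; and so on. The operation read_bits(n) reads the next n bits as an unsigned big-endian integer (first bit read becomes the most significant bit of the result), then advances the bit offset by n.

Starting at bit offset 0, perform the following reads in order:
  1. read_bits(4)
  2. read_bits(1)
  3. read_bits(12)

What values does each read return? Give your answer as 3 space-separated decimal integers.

Read 1: bits[0:4] width=4 -> value=6 (bin 0110); offset now 4 = byte 0 bit 4; 36 bits remain
Read 2: bits[4:5] width=1 -> value=1 (bin 1); offset now 5 = byte 0 bit 5; 35 bits remain
Read 3: bits[5:17] width=12 -> value=3629 (bin 111000101101); offset now 17 = byte 2 bit 1; 23 bits remain

Answer: 6 1 3629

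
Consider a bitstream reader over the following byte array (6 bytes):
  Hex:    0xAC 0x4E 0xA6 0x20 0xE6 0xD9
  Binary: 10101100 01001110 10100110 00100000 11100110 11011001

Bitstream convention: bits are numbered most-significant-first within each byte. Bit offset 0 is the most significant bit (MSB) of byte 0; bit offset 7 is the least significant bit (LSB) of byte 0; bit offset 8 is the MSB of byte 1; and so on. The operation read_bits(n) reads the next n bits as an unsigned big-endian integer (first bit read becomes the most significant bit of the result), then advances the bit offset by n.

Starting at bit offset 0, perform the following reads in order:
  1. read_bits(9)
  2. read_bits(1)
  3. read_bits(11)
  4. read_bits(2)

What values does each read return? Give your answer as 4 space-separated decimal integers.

Answer: 344 1 468 3

Derivation:
Read 1: bits[0:9] width=9 -> value=344 (bin 101011000); offset now 9 = byte 1 bit 1; 39 bits remain
Read 2: bits[9:10] width=1 -> value=1 (bin 1); offset now 10 = byte 1 bit 2; 38 bits remain
Read 3: bits[10:21] width=11 -> value=468 (bin 00111010100); offset now 21 = byte 2 bit 5; 27 bits remain
Read 4: bits[21:23] width=2 -> value=3 (bin 11); offset now 23 = byte 2 bit 7; 25 bits remain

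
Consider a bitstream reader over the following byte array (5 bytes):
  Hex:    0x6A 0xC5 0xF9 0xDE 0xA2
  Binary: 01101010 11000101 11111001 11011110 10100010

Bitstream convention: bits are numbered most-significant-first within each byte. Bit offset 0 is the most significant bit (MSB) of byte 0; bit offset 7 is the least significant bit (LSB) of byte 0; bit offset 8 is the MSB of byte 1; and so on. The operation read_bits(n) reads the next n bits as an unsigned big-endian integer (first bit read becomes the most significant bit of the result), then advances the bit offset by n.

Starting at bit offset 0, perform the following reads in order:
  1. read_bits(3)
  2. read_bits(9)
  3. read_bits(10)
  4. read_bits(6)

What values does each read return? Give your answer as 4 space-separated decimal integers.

Read 1: bits[0:3] width=3 -> value=3 (bin 011); offset now 3 = byte 0 bit 3; 37 bits remain
Read 2: bits[3:12] width=9 -> value=172 (bin 010101100); offset now 12 = byte 1 bit 4; 28 bits remain
Read 3: bits[12:22] width=10 -> value=382 (bin 0101111110); offset now 22 = byte 2 bit 6; 18 bits remain
Read 4: bits[22:28] width=6 -> value=29 (bin 011101); offset now 28 = byte 3 bit 4; 12 bits remain

Answer: 3 172 382 29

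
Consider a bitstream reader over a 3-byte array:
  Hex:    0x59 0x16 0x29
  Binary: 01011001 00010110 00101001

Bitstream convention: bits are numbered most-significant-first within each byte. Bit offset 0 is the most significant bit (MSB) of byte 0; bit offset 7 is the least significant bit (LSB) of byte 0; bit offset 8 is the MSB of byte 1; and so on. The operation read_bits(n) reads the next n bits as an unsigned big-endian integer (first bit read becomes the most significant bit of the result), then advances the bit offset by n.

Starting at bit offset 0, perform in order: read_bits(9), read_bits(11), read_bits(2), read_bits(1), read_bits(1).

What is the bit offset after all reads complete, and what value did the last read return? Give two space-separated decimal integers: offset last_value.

Read 1: bits[0:9] width=9 -> value=178 (bin 010110010); offset now 9 = byte 1 bit 1; 15 bits remain
Read 2: bits[9:20] width=11 -> value=354 (bin 00101100010); offset now 20 = byte 2 bit 4; 4 bits remain
Read 3: bits[20:22] width=2 -> value=2 (bin 10); offset now 22 = byte 2 bit 6; 2 bits remain
Read 4: bits[22:23] width=1 -> value=0 (bin 0); offset now 23 = byte 2 bit 7; 1 bits remain
Read 5: bits[23:24] width=1 -> value=1 (bin 1); offset now 24 = byte 3 bit 0; 0 bits remain

Answer: 24 1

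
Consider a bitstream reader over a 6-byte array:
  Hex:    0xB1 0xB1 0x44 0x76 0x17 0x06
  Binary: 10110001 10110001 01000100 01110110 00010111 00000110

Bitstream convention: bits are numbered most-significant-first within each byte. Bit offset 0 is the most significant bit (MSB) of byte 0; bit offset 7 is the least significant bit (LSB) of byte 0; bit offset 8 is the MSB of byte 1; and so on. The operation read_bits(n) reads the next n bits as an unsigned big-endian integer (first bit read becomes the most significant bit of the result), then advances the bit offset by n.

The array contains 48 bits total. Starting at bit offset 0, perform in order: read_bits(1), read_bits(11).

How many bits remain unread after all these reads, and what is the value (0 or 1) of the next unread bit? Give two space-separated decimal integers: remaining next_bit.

Answer: 36 0

Derivation:
Read 1: bits[0:1] width=1 -> value=1 (bin 1); offset now 1 = byte 0 bit 1; 47 bits remain
Read 2: bits[1:12] width=11 -> value=795 (bin 01100011011); offset now 12 = byte 1 bit 4; 36 bits remain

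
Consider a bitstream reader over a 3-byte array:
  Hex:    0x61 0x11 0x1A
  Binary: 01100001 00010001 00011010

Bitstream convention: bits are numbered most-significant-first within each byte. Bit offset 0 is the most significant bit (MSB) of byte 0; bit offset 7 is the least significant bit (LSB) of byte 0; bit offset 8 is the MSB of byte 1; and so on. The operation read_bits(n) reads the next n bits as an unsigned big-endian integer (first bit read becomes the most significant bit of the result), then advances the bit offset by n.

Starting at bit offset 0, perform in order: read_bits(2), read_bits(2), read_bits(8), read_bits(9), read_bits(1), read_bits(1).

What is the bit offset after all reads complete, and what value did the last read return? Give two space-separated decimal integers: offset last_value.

Answer: 23 1

Derivation:
Read 1: bits[0:2] width=2 -> value=1 (bin 01); offset now 2 = byte 0 bit 2; 22 bits remain
Read 2: bits[2:4] width=2 -> value=2 (bin 10); offset now 4 = byte 0 bit 4; 20 bits remain
Read 3: bits[4:12] width=8 -> value=17 (bin 00010001); offset now 12 = byte 1 bit 4; 12 bits remain
Read 4: bits[12:21] width=9 -> value=35 (bin 000100011); offset now 21 = byte 2 bit 5; 3 bits remain
Read 5: bits[21:22] width=1 -> value=0 (bin 0); offset now 22 = byte 2 bit 6; 2 bits remain
Read 6: bits[22:23] width=1 -> value=1 (bin 1); offset now 23 = byte 2 bit 7; 1 bits remain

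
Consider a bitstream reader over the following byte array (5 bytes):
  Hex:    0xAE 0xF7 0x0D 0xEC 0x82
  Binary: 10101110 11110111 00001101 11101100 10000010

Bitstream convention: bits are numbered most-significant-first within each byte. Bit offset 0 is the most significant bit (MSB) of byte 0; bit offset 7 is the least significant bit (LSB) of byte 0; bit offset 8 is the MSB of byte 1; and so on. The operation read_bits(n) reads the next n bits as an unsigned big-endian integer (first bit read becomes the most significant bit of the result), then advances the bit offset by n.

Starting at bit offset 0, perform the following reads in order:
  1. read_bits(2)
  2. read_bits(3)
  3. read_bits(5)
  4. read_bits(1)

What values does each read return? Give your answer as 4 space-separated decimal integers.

Read 1: bits[0:2] width=2 -> value=2 (bin 10); offset now 2 = byte 0 bit 2; 38 bits remain
Read 2: bits[2:5] width=3 -> value=5 (bin 101); offset now 5 = byte 0 bit 5; 35 bits remain
Read 3: bits[5:10] width=5 -> value=27 (bin 11011); offset now 10 = byte 1 bit 2; 30 bits remain
Read 4: bits[10:11] width=1 -> value=1 (bin 1); offset now 11 = byte 1 bit 3; 29 bits remain

Answer: 2 5 27 1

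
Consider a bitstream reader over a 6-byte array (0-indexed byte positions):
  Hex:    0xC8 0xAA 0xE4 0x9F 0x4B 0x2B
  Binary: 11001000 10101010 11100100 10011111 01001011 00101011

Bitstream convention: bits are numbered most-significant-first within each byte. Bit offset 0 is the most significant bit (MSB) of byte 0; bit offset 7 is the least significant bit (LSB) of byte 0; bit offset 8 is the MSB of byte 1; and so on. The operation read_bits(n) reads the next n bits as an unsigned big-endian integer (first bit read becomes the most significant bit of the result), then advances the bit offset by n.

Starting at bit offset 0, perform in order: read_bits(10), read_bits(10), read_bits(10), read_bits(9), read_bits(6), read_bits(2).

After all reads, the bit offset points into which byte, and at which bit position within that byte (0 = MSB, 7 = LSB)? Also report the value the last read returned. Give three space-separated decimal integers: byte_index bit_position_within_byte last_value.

Read 1: bits[0:10] width=10 -> value=802 (bin 1100100010); offset now 10 = byte 1 bit 2; 38 bits remain
Read 2: bits[10:20] width=10 -> value=686 (bin 1010101110); offset now 20 = byte 2 bit 4; 28 bits remain
Read 3: bits[20:30] width=10 -> value=295 (bin 0100100111); offset now 30 = byte 3 bit 6; 18 bits remain
Read 4: bits[30:39] width=9 -> value=421 (bin 110100101); offset now 39 = byte 4 bit 7; 9 bits remain
Read 5: bits[39:45] width=6 -> value=37 (bin 100101); offset now 45 = byte 5 bit 5; 3 bits remain
Read 6: bits[45:47] width=2 -> value=1 (bin 01); offset now 47 = byte 5 bit 7; 1 bits remain

Answer: 5 7 1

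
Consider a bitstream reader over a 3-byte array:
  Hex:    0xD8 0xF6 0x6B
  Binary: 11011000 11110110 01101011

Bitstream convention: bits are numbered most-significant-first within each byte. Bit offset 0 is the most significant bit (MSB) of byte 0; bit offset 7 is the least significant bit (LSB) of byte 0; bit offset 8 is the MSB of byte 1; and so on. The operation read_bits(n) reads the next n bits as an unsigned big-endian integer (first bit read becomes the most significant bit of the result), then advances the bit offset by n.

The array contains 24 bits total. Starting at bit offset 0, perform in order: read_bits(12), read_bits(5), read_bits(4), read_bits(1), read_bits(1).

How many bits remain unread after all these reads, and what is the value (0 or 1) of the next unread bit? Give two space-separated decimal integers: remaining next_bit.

Read 1: bits[0:12] width=12 -> value=3471 (bin 110110001111); offset now 12 = byte 1 bit 4; 12 bits remain
Read 2: bits[12:17] width=5 -> value=12 (bin 01100); offset now 17 = byte 2 bit 1; 7 bits remain
Read 3: bits[17:21] width=4 -> value=13 (bin 1101); offset now 21 = byte 2 bit 5; 3 bits remain
Read 4: bits[21:22] width=1 -> value=0 (bin 0); offset now 22 = byte 2 bit 6; 2 bits remain
Read 5: bits[22:23] width=1 -> value=1 (bin 1); offset now 23 = byte 2 bit 7; 1 bits remain

Answer: 1 1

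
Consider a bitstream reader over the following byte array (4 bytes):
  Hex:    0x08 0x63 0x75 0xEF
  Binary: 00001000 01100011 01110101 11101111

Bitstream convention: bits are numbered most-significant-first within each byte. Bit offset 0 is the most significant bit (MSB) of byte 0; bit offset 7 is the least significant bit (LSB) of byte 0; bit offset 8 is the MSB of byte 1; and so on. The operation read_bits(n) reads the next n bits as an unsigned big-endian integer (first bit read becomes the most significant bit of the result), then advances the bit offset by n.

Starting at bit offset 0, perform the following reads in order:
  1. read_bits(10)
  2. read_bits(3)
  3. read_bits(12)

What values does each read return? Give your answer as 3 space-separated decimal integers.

Answer: 33 4 1771

Derivation:
Read 1: bits[0:10] width=10 -> value=33 (bin 0000100001); offset now 10 = byte 1 bit 2; 22 bits remain
Read 2: bits[10:13] width=3 -> value=4 (bin 100); offset now 13 = byte 1 bit 5; 19 bits remain
Read 3: bits[13:25] width=12 -> value=1771 (bin 011011101011); offset now 25 = byte 3 bit 1; 7 bits remain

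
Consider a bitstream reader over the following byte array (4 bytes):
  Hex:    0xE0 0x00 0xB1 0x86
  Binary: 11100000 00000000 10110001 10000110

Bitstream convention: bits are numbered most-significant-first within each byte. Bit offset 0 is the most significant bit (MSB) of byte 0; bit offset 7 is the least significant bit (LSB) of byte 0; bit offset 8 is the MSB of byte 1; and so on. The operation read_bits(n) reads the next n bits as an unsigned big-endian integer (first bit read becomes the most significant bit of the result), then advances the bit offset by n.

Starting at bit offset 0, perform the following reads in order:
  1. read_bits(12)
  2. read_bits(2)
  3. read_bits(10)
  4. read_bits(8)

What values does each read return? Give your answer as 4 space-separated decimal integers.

Read 1: bits[0:12] width=12 -> value=3584 (bin 111000000000); offset now 12 = byte 1 bit 4; 20 bits remain
Read 2: bits[12:14] width=2 -> value=0 (bin 00); offset now 14 = byte 1 bit 6; 18 bits remain
Read 3: bits[14:24] width=10 -> value=177 (bin 0010110001); offset now 24 = byte 3 bit 0; 8 bits remain
Read 4: bits[24:32] width=8 -> value=134 (bin 10000110); offset now 32 = byte 4 bit 0; 0 bits remain

Answer: 3584 0 177 134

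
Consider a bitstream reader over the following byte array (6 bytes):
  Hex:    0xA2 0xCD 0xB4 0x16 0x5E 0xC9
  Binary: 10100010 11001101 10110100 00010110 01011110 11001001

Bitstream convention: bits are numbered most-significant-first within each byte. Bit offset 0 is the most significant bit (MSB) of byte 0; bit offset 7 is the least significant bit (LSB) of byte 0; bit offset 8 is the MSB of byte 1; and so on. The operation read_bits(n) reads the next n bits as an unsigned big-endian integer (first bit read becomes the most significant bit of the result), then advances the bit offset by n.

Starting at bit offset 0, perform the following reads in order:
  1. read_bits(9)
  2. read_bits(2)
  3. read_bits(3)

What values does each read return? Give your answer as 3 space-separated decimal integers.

Answer: 325 2 3

Derivation:
Read 1: bits[0:9] width=9 -> value=325 (bin 101000101); offset now 9 = byte 1 bit 1; 39 bits remain
Read 2: bits[9:11] width=2 -> value=2 (bin 10); offset now 11 = byte 1 bit 3; 37 bits remain
Read 3: bits[11:14] width=3 -> value=3 (bin 011); offset now 14 = byte 1 bit 6; 34 bits remain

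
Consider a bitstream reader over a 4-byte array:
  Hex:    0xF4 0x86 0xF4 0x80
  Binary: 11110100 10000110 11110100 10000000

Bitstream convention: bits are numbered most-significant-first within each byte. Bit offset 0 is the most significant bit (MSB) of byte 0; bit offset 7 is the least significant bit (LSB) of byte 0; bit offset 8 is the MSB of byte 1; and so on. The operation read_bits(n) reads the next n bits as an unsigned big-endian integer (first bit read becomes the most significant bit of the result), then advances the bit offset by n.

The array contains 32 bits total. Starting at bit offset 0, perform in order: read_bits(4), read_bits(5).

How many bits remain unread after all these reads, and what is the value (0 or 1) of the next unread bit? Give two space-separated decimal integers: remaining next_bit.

Answer: 23 0

Derivation:
Read 1: bits[0:4] width=4 -> value=15 (bin 1111); offset now 4 = byte 0 bit 4; 28 bits remain
Read 2: bits[4:9] width=5 -> value=9 (bin 01001); offset now 9 = byte 1 bit 1; 23 bits remain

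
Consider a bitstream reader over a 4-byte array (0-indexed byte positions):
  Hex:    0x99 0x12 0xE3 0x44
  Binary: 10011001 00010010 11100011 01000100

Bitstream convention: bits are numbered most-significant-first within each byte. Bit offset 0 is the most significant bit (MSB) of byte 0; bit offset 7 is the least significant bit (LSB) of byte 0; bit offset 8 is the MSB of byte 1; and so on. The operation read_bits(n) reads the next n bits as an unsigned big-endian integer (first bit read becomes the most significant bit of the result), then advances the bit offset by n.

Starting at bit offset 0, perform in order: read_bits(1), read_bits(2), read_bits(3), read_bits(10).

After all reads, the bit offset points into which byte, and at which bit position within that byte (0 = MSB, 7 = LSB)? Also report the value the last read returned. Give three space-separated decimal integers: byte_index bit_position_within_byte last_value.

Read 1: bits[0:1] width=1 -> value=1 (bin 1); offset now 1 = byte 0 bit 1; 31 bits remain
Read 2: bits[1:3] width=2 -> value=0 (bin 00); offset now 3 = byte 0 bit 3; 29 bits remain
Read 3: bits[3:6] width=3 -> value=6 (bin 110); offset now 6 = byte 0 bit 6; 26 bits remain
Read 4: bits[6:16] width=10 -> value=274 (bin 0100010010); offset now 16 = byte 2 bit 0; 16 bits remain

Answer: 2 0 274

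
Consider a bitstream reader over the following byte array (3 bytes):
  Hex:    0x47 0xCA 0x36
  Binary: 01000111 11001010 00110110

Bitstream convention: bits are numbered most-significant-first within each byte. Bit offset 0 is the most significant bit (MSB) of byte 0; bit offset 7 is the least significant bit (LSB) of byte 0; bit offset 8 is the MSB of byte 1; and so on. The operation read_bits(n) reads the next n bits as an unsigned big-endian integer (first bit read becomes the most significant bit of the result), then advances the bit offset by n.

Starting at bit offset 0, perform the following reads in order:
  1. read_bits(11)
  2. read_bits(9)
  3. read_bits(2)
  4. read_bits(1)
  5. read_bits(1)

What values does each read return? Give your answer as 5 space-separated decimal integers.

Answer: 574 163 1 1 0

Derivation:
Read 1: bits[0:11] width=11 -> value=574 (bin 01000111110); offset now 11 = byte 1 bit 3; 13 bits remain
Read 2: bits[11:20] width=9 -> value=163 (bin 010100011); offset now 20 = byte 2 bit 4; 4 bits remain
Read 3: bits[20:22] width=2 -> value=1 (bin 01); offset now 22 = byte 2 bit 6; 2 bits remain
Read 4: bits[22:23] width=1 -> value=1 (bin 1); offset now 23 = byte 2 bit 7; 1 bits remain
Read 5: bits[23:24] width=1 -> value=0 (bin 0); offset now 24 = byte 3 bit 0; 0 bits remain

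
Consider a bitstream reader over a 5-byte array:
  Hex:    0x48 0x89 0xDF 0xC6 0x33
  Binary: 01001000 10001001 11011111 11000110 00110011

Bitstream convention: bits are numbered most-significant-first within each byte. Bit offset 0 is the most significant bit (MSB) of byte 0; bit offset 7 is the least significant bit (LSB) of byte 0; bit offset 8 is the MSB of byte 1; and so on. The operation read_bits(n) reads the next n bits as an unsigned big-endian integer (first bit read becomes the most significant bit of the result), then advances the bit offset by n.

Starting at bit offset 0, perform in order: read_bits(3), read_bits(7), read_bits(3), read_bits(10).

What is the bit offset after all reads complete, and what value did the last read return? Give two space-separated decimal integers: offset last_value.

Answer: 23 239

Derivation:
Read 1: bits[0:3] width=3 -> value=2 (bin 010); offset now 3 = byte 0 bit 3; 37 bits remain
Read 2: bits[3:10] width=7 -> value=34 (bin 0100010); offset now 10 = byte 1 bit 2; 30 bits remain
Read 3: bits[10:13] width=3 -> value=1 (bin 001); offset now 13 = byte 1 bit 5; 27 bits remain
Read 4: bits[13:23] width=10 -> value=239 (bin 0011101111); offset now 23 = byte 2 bit 7; 17 bits remain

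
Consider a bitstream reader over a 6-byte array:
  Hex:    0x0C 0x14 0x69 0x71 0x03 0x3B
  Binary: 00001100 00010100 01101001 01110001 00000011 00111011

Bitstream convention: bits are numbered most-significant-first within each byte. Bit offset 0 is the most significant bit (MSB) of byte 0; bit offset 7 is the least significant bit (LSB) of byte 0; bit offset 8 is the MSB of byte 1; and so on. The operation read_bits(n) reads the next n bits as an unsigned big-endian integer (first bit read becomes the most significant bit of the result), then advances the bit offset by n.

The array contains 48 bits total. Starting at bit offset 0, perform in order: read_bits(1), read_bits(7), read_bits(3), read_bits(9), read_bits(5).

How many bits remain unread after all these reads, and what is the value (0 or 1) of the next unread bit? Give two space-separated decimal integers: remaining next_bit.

Answer: 23 1

Derivation:
Read 1: bits[0:1] width=1 -> value=0 (bin 0); offset now 1 = byte 0 bit 1; 47 bits remain
Read 2: bits[1:8] width=7 -> value=12 (bin 0001100); offset now 8 = byte 1 bit 0; 40 bits remain
Read 3: bits[8:11] width=3 -> value=0 (bin 000); offset now 11 = byte 1 bit 3; 37 bits remain
Read 4: bits[11:20] width=9 -> value=326 (bin 101000110); offset now 20 = byte 2 bit 4; 28 bits remain
Read 5: bits[20:25] width=5 -> value=18 (bin 10010); offset now 25 = byte 3 bit 1; 23 bits remain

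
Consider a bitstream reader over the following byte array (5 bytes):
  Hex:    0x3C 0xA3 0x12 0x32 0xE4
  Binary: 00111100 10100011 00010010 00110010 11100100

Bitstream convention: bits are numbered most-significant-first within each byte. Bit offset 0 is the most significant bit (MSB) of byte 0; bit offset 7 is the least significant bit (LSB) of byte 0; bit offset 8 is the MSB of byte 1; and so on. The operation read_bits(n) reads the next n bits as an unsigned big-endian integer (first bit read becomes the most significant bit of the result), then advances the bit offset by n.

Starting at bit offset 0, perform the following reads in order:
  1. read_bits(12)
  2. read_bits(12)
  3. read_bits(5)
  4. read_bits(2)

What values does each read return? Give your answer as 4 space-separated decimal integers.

Answer: 970 786 6 1

Derivation:
Read 1: bits[0:12] width=12 -> value=970 (bin 001111001010); offset now 12 = byte 1 bit 4; 28 bits remain
Read 2: bits[12:24] width=12 -> value=786 (bin 001100010010); offset now 24 = byte 3 bit 0; 16 bits remain
Read 3: bits[24:29] width=5 -> value=6 (bin 00110); offset now 29 = byte 3 bit 5; 11 bits remain
Read 4: bits[29:31] width=2 -> value=1 (bin 01); offset now 31 = byte 3 bit 7; 9 bits remain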